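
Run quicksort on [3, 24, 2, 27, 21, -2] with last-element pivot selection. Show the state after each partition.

Partition 1: pivot=-2 at index 0 -> [-2, 24, 2, 27, 21, 3]
Partition 2: pivot=3 at index 2 -> [-2, 2, 3, 27, 21, 24]
Partition 3: pivot=24 at index 4 -> [-2, 2, 3, 21, 24, 27]


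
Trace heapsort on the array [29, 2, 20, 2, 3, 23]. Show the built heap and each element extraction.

Build heap: [29, 3, 23, 2, 2, 20]
Extract 29: [23, 3, 20, 2, 2, 29]
Extract 23: [20, 3, 2, 2, 23, 29]
Extract 20: [3, 2, 2, 20, 23, 29]
Extract 3: [2, 2, 3, 20, 23, 29]
Extract 2: [2, 2, 3, 20, 23, 29]


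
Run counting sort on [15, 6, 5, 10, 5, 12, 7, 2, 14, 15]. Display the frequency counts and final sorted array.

Count array: [0, 0, 1, 0, 0, 2, 1, 1, 0, 0, 1, 0, 1, 0, 1, 2]
(count[i] = number of elements equal to i)
Cumulative count: [0, 0, 1, 1, 1, 3, 4, 5, 5, 5, 6, 6, 7, 7, 8, 10]
Sorted: [2, 5, 5, 6, 7, 10, 12, 14, 15, 15]


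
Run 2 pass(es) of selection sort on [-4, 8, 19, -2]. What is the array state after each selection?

Pass 1: Select minimum -4 at index 0, swap -> [-4, 8, 19, -2]
Pass 2: Select minimum -2 at index 3, swap -> [-4, -2, 19, 8]


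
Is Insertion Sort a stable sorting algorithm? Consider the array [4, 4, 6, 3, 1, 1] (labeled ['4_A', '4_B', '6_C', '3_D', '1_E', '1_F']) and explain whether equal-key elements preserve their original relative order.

Trace Insertion Sort on the labeled array (the key is the number; the letter only tracks identity):
  Insert 4_B at index 1: [4_A, 4_B, 6_C, 3_D, 1_E, 1_F]
  Insert 6_C at index 2: [4_A, 4_B, 6_C, 3_D, 1_E, 1_F]
  Insert 3_D at index 0: [3_D, 4_A, 4_B, 6_C, 1_E, 1_F]
  Insert 1_E at index 0: [1_E, 3_D, 4_A, 4_B, 6_C, 1_F]
  Insert 1_F at index 1: [1_E, 1_F, 3_D, 4_A, 4_B, 6_C]
Final order: [1_E, 1_F, 3_D, 4_A, 4_B, 6_C]
Equal keys:
  value 1: originally 1_E, 1_F; after sorting 1_E, 1_F -> order preserved
  value 4: originally 4_A, 4_B; after sorting 4_A, 4_B -> order preserved
All equal keys kept their original relative order. Insertion Sort is stable: elements are shifted only while they are strictly greater than the key, so a key is inserted after any equal elements already placed.
Answer: Stable


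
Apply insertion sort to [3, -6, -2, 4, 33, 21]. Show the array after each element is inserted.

First element 3 is already 'sorted'
Insert -6: shifted 1 elements -> [-6, 3, -2, 4, 33, 21]
Insert -2: shifted 1 elements -> [-6, -2, 3, 4, 33, 21]
Insert 4: shifted 0 elements -> [-6, -2, 3, 4, 33, 21]
Insert 33: shifted 0 elements -> [-6, -2, 3, 4, 33, 21]
Insert 21: shifted 1 elements -> [-6, -2, 3, 4, 21, 33]


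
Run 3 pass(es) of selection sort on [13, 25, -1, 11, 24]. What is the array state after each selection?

Pass 1: Select minimum -1 at index 2, swap -> [-1, 25, 13, 11, 24]
Pass 2: Select minimum 11 at index 3, swap -> [-1, 11, 13, 25, 24]
Pass 3: Select minimum 13 at index 2, swap -> [-1, 11, 13, 25, 24]


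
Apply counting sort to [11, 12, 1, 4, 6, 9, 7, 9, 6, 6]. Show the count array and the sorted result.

Count array: [0, 1, 0, 0, 1, 0, 3, 1, 0, 2, 0, 1, 1]
(count[i] = number of elements equal to i)
Cumulative count: [0, 1, 1, 1, 2, 2, 5, 6, 6, 8, 8, 9, 10]
Sorted: [1, 4, 6, 6, 6, 7, 9, 9, 11, 12]


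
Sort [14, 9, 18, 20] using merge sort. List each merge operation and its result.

Divide and conquer:
  Merge [14] + [9] -> [9, 14]
  Merge [18] + [20] -> [18, 20]
  Merge [9, 14] + [18, 20] -> [9, 14, 18, 20]


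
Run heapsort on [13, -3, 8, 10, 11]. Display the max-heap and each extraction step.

Build heap: [13, 11, 8, 10, -3]
Extract 13: [11, 10, 8, -3, 13]
Extract 11: [10, -3, 8, 11, 13]
Extract 10: [8, -3, 10, 11, 13]
Extract 8: [-3, 8, 10, 11, 13]


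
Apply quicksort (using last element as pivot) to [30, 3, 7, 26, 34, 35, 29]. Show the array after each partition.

Partition 1: pivot=29 at index 3 -> [3, 7, 26, 29, 34, 35, 30]
Partition 2: pivot=26 at index 2 -> [3, 7, 26, 29, 34, 35, 30]
Partition 3: pivot=7 at index 1 -> [3, 7, 26, 29, 34, 35, 30]
Partition 4: pivot=30 at index 4 -> [3, 7, 26, 29, 30, 35, 34]
Partition 5: pivot=34 at index 5 -> [3, 7, 26, 29, 30, 34, 35]


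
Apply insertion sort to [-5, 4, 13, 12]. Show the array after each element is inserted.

First element -5 is already 'sorted'
Insert 4: shifted 0 elements -> [-5, 4, 13, 12]
Insert 13: shifted 0 elements -> [-5, 4, 13, 12]
Insert 12: shifted 1 elements -> [-5, 4, 12, 13]


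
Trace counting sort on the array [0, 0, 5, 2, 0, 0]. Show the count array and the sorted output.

Count array: [4, 0, 1, 0, 0, 1]
(count[i] = number of elements equal to i)
Cumulative count: [4, 4, 5, 5, 5, 6]
Sorted: [0, 0, 0, 0, 2, 5]


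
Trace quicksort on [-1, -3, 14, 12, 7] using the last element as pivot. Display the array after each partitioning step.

Partition 1: pivot=7 at index 2 -> [-1, -3, 7, 12, 14]
Partition 2: pivot=-3 at index 0 -> [-3, -1, 7, 12, 14]
Partition 3: pivot=14 at index 4 -> [-3, -1, 7, 12, 14]


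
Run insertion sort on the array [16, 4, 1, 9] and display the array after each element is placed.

First element 16 is already 'sorted'
Insert 4: shifted 1 elements -> [4, 16, 1, 9]
Insert 1: shifted 2 elements -> [1, 4, 16, 9]
Insert 9: shifted 1 elements -> [1, 4, 9, 16]


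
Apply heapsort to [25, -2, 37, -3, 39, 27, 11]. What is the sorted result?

Build heap: [39, 25, 37, -3, -2, 27, 11]
Extract 39: [37, 25, 27, -3, -2, 11, 39]
Extract 37: [27, 25, 11, -3, -2, 37, 39]
Extract 27: [25, -2, 11, -3, 27, 37, 39]
Extract 25: [11, -2, -3, 25, 27, 37, 39]
Extract 11: [-2, -3, 11, 25, 27, 37, 39]
Extract -2: [-3, -2, 11, 25, 27, 37, 39]


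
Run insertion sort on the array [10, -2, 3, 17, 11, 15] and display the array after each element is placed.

First element 10 is already 'sorted'
Insert -2: shifted 1 elements -> [-2, 10, 3, 17, 11, 15]
Insert 3: shifted 1 elements -> [-2, 3, 10, 17, 11, 15]
Insert 17: shifted 0 elements -> [-2, 3, 10, 17, 11, 15]
Insert 11: shifted 1 elements -> [-2, 3, 10, 11, 17, 15]
Insert 15: shifted 1 elements -> [-2, 3, 10, 11, 15, 17]


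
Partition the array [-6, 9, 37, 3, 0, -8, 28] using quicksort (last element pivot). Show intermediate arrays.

Partition 1: pivot=28 at index 5 -> [-6, 9, 3, 0, -8, 28, 37]
Partition 2: pivot=-8 at index 0 -> [-8, 9, 3, 0, -6, 28, 37]
Partition 3: pivot=-6 at index 1 -> [-8, -6, 3, 0, 9, 28, 37]
Partition 4: pivot=9 at index 4 -> [-8, -6, 3, 0, 9, 28, 37]
Partition 5: pivot=0 at index 2 -> [-8, -6, 0, 3, 9, 28, 37]


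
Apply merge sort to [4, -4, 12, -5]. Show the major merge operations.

Divide and conquer:
  Merge [4] + [-4] -> [-4, 4]
  Merge [12] + [-5] -> [-5, 12]
  Merge [-4, 4] + [-5, 12] -> [-5, -4, 4, 12]


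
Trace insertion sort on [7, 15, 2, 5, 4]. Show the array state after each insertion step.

First element 7 is already 'sorted'
Insert 15: shifted 0 elements -> [7, 15, 2, 5, 4]
Insert 2: shifted 2 elements -> [2, 7, 15, 5, 4]
Insert 5: shifted 2 elements -> [2, 5, 7, 15, 4]
Insert 4: shifted 3 elements -> [2, 4, 5, 7, 15]


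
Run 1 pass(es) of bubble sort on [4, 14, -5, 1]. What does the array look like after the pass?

After pass 1: [4, -5, 1, 14] (2 swaps)
Total swaps: 2


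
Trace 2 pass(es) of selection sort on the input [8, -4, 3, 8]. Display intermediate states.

Pass 1: Select minimum -4 at index 1, swap -> [-4, 8, 3, 8]
Pass 2: Select minimum 3 at index 2, swap -> [-4, 3, 8, 8]


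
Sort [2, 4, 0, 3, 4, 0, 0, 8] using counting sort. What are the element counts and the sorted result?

Count array: [3, 0, 1, 1, 2, 0, 0, 0, 1]
(count[i] = number of elements equal to i)
Cumulative count: [3, 3, 4, 5, 7, 7, 7, 7, 8]
Sorted: [0, 0, 0, 2, 3, 4, 4, 8]


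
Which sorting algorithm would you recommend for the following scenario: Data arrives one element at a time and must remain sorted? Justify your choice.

Best choice: Insertion sort
Reason: Insertion sort naturally handles online/streaming input by inserting each new element into sorted position


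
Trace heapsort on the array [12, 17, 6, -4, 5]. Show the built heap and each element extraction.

Build heap: [17, 12, 6, -4, 5]
Extract 17: [12, 5, 6, -4, 17]
Extract 12: [6, 5, -4, 12, 17]
Extract 6: [5, -4, 6, 12, 17]
Extract 5: [-4, 5, 6, 12, 17]


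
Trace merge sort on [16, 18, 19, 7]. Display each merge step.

Divide and conquer:
  Merge [16] + [18] -> [16, 18]
  Merge [19] + [7] -> [7, 19]
  Merge [16, 18] + [7, 19] -> [7, 16, 18, 19]


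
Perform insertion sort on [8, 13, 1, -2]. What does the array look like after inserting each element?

First element 8 is already 'sorted'
Insert 13: shifted 0 elements -> [8, 13, 1, -2]
Insert 1: shifted 2 elements -> [1, 8, 13, -2]
Insert -2: shifted 3 elements -> [-2, 1, 8, 13]


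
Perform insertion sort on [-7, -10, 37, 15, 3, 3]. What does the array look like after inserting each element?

First element -7 is already 'sorted'
Insert -10: shifted 1 elements -> [-10, -7, 37, 15, 3, 3]
Insert 37: shifted 0 elements -> [-10, -7, 37, 15, 3, 3]
Insert 15: shifted 1 elements -> [-10, -7, 15, 37, 3, 3]
Insert 3: shifted 2 elements -> [-10, -7, 3, 15, 37, 3]
Insert 3: shifted 2 elements -> [-10, -7, 3, 3, 15, 37]


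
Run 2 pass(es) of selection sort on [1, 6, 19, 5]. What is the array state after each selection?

Pass 1: Select minimum 1 at index 0, swap -> [1, 6, 19, 5]
Pass 2: Select minimum 5 at index 3, swap -> [1, 5, 19, 6]


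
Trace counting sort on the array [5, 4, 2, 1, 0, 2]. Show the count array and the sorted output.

Count array: [1, 1, 2, 0, 1, 1]
(count[i] = number of elements equal to i)
Cumulative count: [1, 2, 4, 4, 5, 6]
Sorted: [0, 1, 2, 2, 4, 5]


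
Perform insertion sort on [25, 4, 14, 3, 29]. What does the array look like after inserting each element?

First element 25 is already 'sorted'
Insert 4: shifted 1 elements -> [4, 25, 14, 3, 29]
Insert 14: shifted 1 elements -> [4, 14, 25, 3, 29]
Insert 3: shifted 3 elements -> [3, 4, 14, 25, 29]
Insert 29: shifted 0 elements -> [3, 4, 14, 25, 29]


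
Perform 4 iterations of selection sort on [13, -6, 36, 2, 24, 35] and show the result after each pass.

Pass 1: Select minimum -6 at index 1, swap -> [-6, 13, 36, 2, 24, 35]
Pass 2: Select minimum 2 at index 3, swap -> [-6, 2, 36, 13, 24, 35]
Pass 3: Select minimum 13 at index 3, swap -> [-6, 2, 13, 36, 24, 35]
Pass 4: Select minimum 24 at index 4, swap -> [-6, 2, 13, 24, 36, 35]


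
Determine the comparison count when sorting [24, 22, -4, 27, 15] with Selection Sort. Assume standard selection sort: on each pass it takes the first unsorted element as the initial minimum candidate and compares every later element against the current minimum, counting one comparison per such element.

Pass 1: scan indices 1..4 for the minimum = 4 comparison(s); min is -4, place at index 0 -> [-4, 22, 24, 27, 15]
Pass 2: scan indices 2..4 for the minimum = 3 comparison(s); min is 15, place at index 1 -> [-4, 15, 24, 27, 22]
Pass 3: scan indices 3..4 for the minimum = 2 comparison(s); min is 22, place at index 2 -> [-4, 15, 22, 27, 24]
Pass 4: scan indices 4..4 for the minimum = 1 comparison(s); min is 24, place at index 3 -> [-4, 15, 22, 24, 27]
Selection sort always scans the whole unsorted suffix, so the count is (n-1) + (n-2) + ... + 1 = n(n-1)/2 = 5*4/2 = 10 regardless of the input order.
Total comparisons: 4 + 3 + 2 + 1 = 10


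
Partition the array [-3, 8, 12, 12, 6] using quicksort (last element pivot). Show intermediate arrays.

Partition 1: pivot=6 at index 1 -> [-3, 6, 12, 12, 8]
Partition 2: pivot=8 at index 2 -> [-3, 6, 8, 12, 12]
Partition 3: pivot=12 at index 4 -> [-3, 6, 8, 12, 12]


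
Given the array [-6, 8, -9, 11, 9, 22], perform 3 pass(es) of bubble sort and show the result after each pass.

After pass 1: [-6, -9, 8, 9, 11, 22] (2 swaps)
After pass 2: [-9, -6, 8, 9, 11, 22] (1 swaps)
After pass 3: [-9, -6, 8, 9, 11, 22] (0 swaps)
Total swaps: 3


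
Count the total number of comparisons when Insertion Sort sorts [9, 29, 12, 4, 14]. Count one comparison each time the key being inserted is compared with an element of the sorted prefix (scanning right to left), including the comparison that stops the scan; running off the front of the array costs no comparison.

Insert 29: 9 <= 29 (stop) = 1 comparison(s) -> [9, 29, 12, 4, 14]
Insert 12: 29 > 12 (shift), 9 <= 12 (stop) = 2 comparison(s) -> [9, 12, 29, 4, 14]
Insert 4: 29 > 4 (shift), 12 > 4 (shift), 9 > 4 (shift), reached front = 3 comparison(s) -> [4, 9, 12, 29, 14]
Insert 14: 29 > 14 (shift), 12 <= 14 (stop) = 2 comparison(s) -> [4, 9, 12, 14, 29]
Total comparisons: 1 + 2 + 3 + 2 = 8


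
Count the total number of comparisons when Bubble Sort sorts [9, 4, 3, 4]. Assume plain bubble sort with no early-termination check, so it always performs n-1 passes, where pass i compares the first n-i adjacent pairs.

Pass 1: compare adjacent pairs (0,1)..(2,3) = 3 comparison(s), 3 swap(s) -> [4, 3, 4, 9]
Pass 2: compare adjacent pairs (0,1)..(1,2) = 2 comparison(s), 1 swap(s) -> [3, 4, 4, 9]
Pass 3: compare adjacent pairs (0,1)..(0,1) = 1 comparison(s), 0 swap(s) -> [3, 4, 4, 9]
Total comparisons: 3 + 2 + 1 = 6


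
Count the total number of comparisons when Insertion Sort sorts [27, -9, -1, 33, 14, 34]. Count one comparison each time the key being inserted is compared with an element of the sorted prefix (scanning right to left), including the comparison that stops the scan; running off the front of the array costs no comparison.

Insert -9: 27 > -9 (shift), reached front = 1 comparison(s) -> [-9, 27, -1, 33, 14, 34]
Insert -1: 27 > -1 (shift), -9 <= -1 (stop) = 2 comparison(s) -> [-9, -1, 27, 33, 14, 34]
Insert 33: 27 <= 33 (stop) = 1 comparison(s) -> [-9, -1, 27, 33, 14, 34]
Insert 14: 33 > 14 (shift), 27 > 14 (shift), -1 <= 14 (stop) = 3 comparison(s) -> [-9, -1, 14, 27, 33, 34]
Insert 34: 33 <= 34 (stop) = 1 comparison(s) -> [-9, -1, 14, 27, 33, 34]
Total comparisons: 1 + 2 + 1 + 3 + 1 = 8


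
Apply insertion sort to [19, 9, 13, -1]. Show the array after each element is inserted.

First element 19 is already 'sorted'
Insert 9: shifted 1 elements -> [9, 19, 13, -1]
Insert 13: shifted 1 elements -> [9, 13, 19, -1]
Insert -1: shifted 3 elements -> [-1, 9, 13, 19]


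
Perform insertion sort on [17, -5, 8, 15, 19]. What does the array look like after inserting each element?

First element 17 is already 'sorted'
Insert -5: shifted 1 elements -> [-5, 17, 8, 15, 19]
Insert 8: shifted 1 elements -> [-5, 8, 17, 15, 19]
Insert 15: shifted 1 elements -> [-5, 8, 15, 17, 19]
Insert 19: shifted 0 elements -> [-5, 8, 15, 17, 19]


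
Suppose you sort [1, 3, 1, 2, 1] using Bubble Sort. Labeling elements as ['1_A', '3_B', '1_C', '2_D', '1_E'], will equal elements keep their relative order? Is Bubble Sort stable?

Trace Bubble Sort on the labeled array (the key is the number; the letter only tracks identity):
  After pass 1: [1_A, 1_C, 2_D, 1_E, 3_B]
  After pass 2: [1_A, 1_C, 1_E, 2_D, 3_B]
  After pass 3: [1_A, 1_C, 1_E, 2_D, 3_B] (no swaps, done)
Final order: [1_A, 1_C, 1_E, 2_D, 3_B]
Equal keys:
  value 1: originally 1_A, 1_C, 1_E; after sorting 1_A, 1_C, 1_E -> order preserved
All equal keys kept their original relative order. Bubble Sort is stable: it only swaps adjacent elements when the left one is strictly greater, so equal keys never move past each other.
Answer: Stable


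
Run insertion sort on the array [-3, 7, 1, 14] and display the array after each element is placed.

First element -3 is already 'sorted'
Insert 7: shifted 0 elements -> [-3, 7, 1, 14]
Insert 1: shifted 1 elements -> [-3, 1, 7, 14]
Insert 14: shifted 0 elements -> [-3, 1, 7, 14]


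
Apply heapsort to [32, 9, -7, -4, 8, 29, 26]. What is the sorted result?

Build heap: [32, 9, 29, -4, 8, -7, 26]
Extract 32: [29, 9, 26, -4, 8, -7, 32]
Extract 29: [26, 9, -7, -4, 8, 29, 32]
Extract 26: [9, 8, -7, -4, 26, 29, 32]
Extract 9: [8, -4, -7, 9, 26, 29, 32]
Extract 8: [-4, -7, 8, 9, 26, 29, 32]
Extract -4: [-7, -4, 8, 9, 26, 29, 32]


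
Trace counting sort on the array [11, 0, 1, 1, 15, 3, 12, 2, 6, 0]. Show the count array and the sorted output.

Count array: [2, 2, 1, 1, 0, 0, 1, 0, 0, 0, 0, 1, 1, 0, 0, 1]
(count[i] = number of elements equal to i)
Cumulative count: [2, 4, 5, 6, 6, 6, 7, 7, 7, 7, 7, 8, 9, 9, 9, 10]
Sorted: [0, 0, 1, 1, 2, 3, 6, 11, 12, 15]


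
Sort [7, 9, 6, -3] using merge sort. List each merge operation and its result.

Divide and conquer:
  Merge [7] + [9] -> [7, 9]
  Merge [6] + [-3] -> [-3, 6]
  Merge [7, 9] + [-3, 6] -> [-3, 6, 7, 9]


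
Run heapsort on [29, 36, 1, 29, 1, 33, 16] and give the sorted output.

Build heap: [36, 29, 33, 29, 1, 1, 16]
Extract 36: [33, 29, 16, 29, 1, 1, 36]
Extract 33: [29, 29, 16, 1, 1, 33, 36]
Extract 29: [29, 1, 16, 1, 29, 33, 36]
Extract 29: [16, 1, 1, 29, 29, 33, 36]
Extract 16: [1, 1, 16, 29, 29, 33, 36]
Extract 1: [1, 1, 16, 29, 29, 33, 36]


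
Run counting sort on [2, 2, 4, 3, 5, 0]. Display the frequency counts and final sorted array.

Count array: [1, 0, 2, 1, 1, 1]
(count[i] = number of elements equal to i)
Cumulative count: [1, 1, 3, 4, 5, 6]
Sorted: [0, 2, 2, 3, 4, 5]


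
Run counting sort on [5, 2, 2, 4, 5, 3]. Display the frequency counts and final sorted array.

Count array: [0, 0, 2, 1, 1, 2]
(count[i] = number of elements equal to i)
Cumulative count: [0, 0, 2, 3, 4, 6]
Sorted: [2, 2, 3, 4, 5, 5]


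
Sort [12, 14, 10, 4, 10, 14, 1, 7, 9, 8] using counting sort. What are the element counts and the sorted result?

Count array: [0, 1, 0, 0, 1, 0, 0, 1, 1, 1, 2, 0, 1, 0, 2]
(count[i] = number of elements equal to i)
Cumulative count: [0, 1, 1, 1, 2, 2, 2, 3, 4, 5, 7, 7, 8, 8, 10]
Sorted: [1, 4, 7, 8, 9, 10, 10, 12, 14, 14]


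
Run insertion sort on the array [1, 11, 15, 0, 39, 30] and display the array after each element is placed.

First element 1 is already 'sorted'
Insert 11: shifted 0 elements -> [1, 11, 15, 0, 39, 30]
Insert 15: shifted 0 elements -> [1, 11, 15, 0, 39, 30]
Insert 0: shifted 3 elements -> [0, 1, 11, 15, 39, 30]
Insert 39: shifted 0 elements -> [0, 1, 11, 15, 39, 30]
Insert 30: shifted 1 elements -> [0, 1, 11, 15, 30, 39]


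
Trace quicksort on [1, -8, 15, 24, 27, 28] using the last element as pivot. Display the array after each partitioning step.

Partition 1: pivot=28 at index 5 -> [1, -8, 15, 24, 27, 28]
Partition 2: pivot=27 at index 4 -> [1, -8, 15, 24, 27, 28]
Partition 3: pivot=24 at index 3 -> [1, -8, 15, 24, 27, 28]
Partition 4: pivot=15 at index 2 -> [1, -8, 15, 24, 27, 28]
Partition 5: pivot=-8 at index 0 -> [-8, 1, 15, 24, 27, 28]


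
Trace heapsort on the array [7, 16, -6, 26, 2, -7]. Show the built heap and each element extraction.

Build heap: [26, 16, -6, 7, 2, -7]
Extract 26: [16, 7, -6, -7, 2, 26]
Extract 16: [7, 2, -6, -7, 16, 26]
Extract 7: [2, -7, -6, 7, 16, 26]
Extract 2: [-6, -7, 2, 7, 16, 26]
Extract -6: [-7, -6, 2, 7, 16, 26]


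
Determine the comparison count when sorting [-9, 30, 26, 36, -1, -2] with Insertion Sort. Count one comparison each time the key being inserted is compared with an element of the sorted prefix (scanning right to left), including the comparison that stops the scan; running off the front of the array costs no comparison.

Insert 30: -9 <= 30 (stop) = 1 comparison(s) -> [-9, 30, 26, 36, -1, -2]
Insert 26: 30 > 26 (shift), -9 <= 26 (stop) = 2 comparison(s) -> [-9, 26, 30, 36, -1, -2]
Insert 36: 30 <= 36 (stop) = 1 comparison(s) -> [-9, 26, 30, 36, -1, -2]
Insert -1: 36 > -1 (shift), 30 > -1 (shift), 26 > -1 (shift), -9 <= -1 (stop) = 4 comparison(s) -> [-9, -1, 26, 30, 36, -2]
Insert -2: 36 > -2 (shift), 30 > -2 (shift), 26 > -2 (shift), -1 > -2 (shift), -9 <= -2 (stop) = 5 comparison(s) -> [-9, -2, -1, 26, 30, 36]
Total comparisons: 1 + 2 + 1 + 4 + 5 = 13


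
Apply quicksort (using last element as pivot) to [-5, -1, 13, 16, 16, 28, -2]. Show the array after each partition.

Partition 1: pivot=-2 at index 1 -> [-5, -2, 13, 16, 16, 28, -1]
Partition 2: pivot=-1 at index 2 -> [-5, -2, -1, 16, 16, 28, 13]
Partition 3: pivot=13 at index 3 -> [-5, -2, -1, 13, 16, 28, 16]
Partition 4: pivot=16 at index 5 -> [-5, -2, -1, 13, 16, 16, 28]


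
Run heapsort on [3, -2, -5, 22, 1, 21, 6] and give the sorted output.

Build heap: [22, 3, 21, -2, 1, -5, 6]
Extract 22: [21, 3, 6, -2, 1, -5, 22]
Extract 21: [6, 3, -5, -2, 1, 21, 22]
Extract 6: [3, 1, -5, -2, 6, 21, 22]
Extract 3: [1, -2, -5, 3, 6, 21, 22]
Extract 1: [-2, -5, 1, 3, 6, 21, 22]
Extract -2: [-5, -2, 1, 3, 6, 21, 22]


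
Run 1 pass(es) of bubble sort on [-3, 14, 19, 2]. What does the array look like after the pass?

After pass 1: [-3, 14, 2, 19] (1 swaps)
Total swaps: 1


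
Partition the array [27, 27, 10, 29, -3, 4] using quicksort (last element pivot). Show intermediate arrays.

Partition 1: pivot=4 at index 1 -> [-3, 4, 10, 29, 27, 27]
Partition 2: pivot=27 at index 4 -> [-3, 4, 10, 27, 27, 29]
Partition 3: pivot=27 at index 3 -> [-3, 4, 10, 27, 27, 29]


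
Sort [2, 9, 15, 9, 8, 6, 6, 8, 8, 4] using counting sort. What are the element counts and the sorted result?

Count array: [0, 0, 1, 0, 1, 0, 2, 0, 3, 2, 0, 0, 0, 0, 0, 1]
(count[i] = number of elements equal to i)
Cumulative count: [0, 0, 1, 1, 2, 2, 4, 4, 7, 9, 9, 9, 9, 9, 9, 10]
Sorted: [2, 4, 6, 6, 8, 8, 8, 9, 9, 15]


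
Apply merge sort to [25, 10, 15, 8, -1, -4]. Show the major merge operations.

Divide and conquer:
  Merge [10] + [15] -> [10, 15]
  Merge [25] + [10, 15] -> [10, 15, 25]
  Merge [-1] + [-4] -> [-4, -1]
  Merge [8] + [-4, -1] -> [-4, -1, 8]
  Merge [10, 15, 25] + [-4, -1, 8] -> [-4, -1, 8, 10, 15, 25]


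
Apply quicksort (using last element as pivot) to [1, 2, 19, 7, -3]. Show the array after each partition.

Partition 1: pivot=-3 at index 0 -> [-3, 2, 19, 7, 1]
Partition 2: pivot=1 at index 1 -> [-3, 1, 19, 7, 2]
Partition 3: pivot=2 at index 2 -> [-3, 1, 2, 7, 19]
Partition 4: pivot=19 at index 4 -> [-3, 1, 2, 7, 19]


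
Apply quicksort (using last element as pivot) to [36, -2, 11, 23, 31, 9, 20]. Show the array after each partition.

Partition 1: pivot=20 at index 3 -> [-2, 11, 9, 20, 31, 36, 23]
Partition 2: pivot=9 at index 1 -> [-2, 9, 11, 20, 31, 36, 23]
Partition 3: pivot=23 at index 4 -> [-2, 9, 11, 20, 23, 36, 31]
Partition 4: pivot=31 at index 5 -> [-2, 9, 11, 20, 23, 31, 36]


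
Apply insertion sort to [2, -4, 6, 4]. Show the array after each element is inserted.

First element 2 is already 'sorted'
Insert -4: shifted 1 elements -> [-4, 2, 6, 4]
Insert 6: shifted 0 elements -> [-4, 2, 6, 4]
Insert 4: shifted 1 elements -> [-4, 2, 4, 6]


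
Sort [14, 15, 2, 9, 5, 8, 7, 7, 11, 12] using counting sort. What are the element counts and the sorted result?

Count array: [0, 0, 1, 0, 0, 1, 0, 2, 1, 1, 0, 1, 1, 0, 1, 1]
(count[i] = number of elements equal to i)
Cumulative count: [0, 0, 1, 1, 1, 2, 2, 4, 5, 6, 6, 7, 8, 8, 9, 10]
Sorted: [2, 5, 7, 7, 8, 9, 11, 12, 14, 15]


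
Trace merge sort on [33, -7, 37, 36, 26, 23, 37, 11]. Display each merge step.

Divide and conquer:
  Merge [33] + [-7] -> [-7, 33]
  Merge [37] + [36] -> [36, 37]
  Merge [-7, 33] + [36, 37] -> [-7, 33, 36, 37]
  Merge [26] + [23] -> [23, 26]
  Merge [37] + [11] -> [11, 37]
  Merge [23, 26] + [11, 37] -> [11, 23, 26, 37]
  Merge [-7, 33, 36, 37] + [11, 23, 26, 37] -> [-7, 11, 23, 26, 33, 36, 37, 37]


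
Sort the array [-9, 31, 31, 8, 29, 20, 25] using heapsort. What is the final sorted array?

Build heap: [31, 29, 31, 8, -9, 20, 25]
Extract 31: [31, 29, 25, 8, -9, 20, 31]
Extract 31: [29, 20, 25, 8, -9, 31, 31]
Extract 29: [25, 20, -9, 8, 29, 31, 31]
Extract 25: [20, 8, -9, 25, 29, 31, 31]
Extract 20: [8, -9, 20, 25, 29, 31, 31]
Extract 8: [-9, 8, 20, 25, 29, 31, 31]


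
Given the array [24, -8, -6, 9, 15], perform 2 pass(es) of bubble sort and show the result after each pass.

After pass 1: [-8, -6, 9, 15, 24] (4 swaps)
After pass 2: [-8, -6, 9, 15, 24] (0 swaps)
Total swaps: 4


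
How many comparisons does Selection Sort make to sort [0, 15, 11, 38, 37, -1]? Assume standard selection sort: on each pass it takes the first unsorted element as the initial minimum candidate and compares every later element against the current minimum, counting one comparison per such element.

Pass 1: scan indices 1..5 for the minimum = 5 comparison(s); min is -1, place at index 0 -> [-1, 15, 11, 38, 37, 0]
Pass 2: scan indices 2..5 for the minimum = 4 comparison(s); min is 0, place at index 1 -> [-1, 0, 11, 38, 37, 15]
Pass 3: scan indices 3..5 for the minimum = 3 comparison(s); min is 11, place at index 2 -> [-1, 0, 11, 38, 37, 15]
Pass 4: scan indices 4..5 for the minimum = 2 comparison(s); min is 15, place at index 3 -> [-1, 0, 11, 15, 37, 38]
Pass 5: scan indices 5..5 for the minimum = 1 comparison(s); min is 37, place at index 4 -> [-1, 0, 11, 15, 37, 38]
Selection sort always scans the whole unsorted suffix, so the count is (n-1) + (n-2) + ... + 1 = n(n-1)/2 = 6*5/2 = 15 regardless of the input order.
Total comparisons: 5 + 4 + 3 + 2 + 1 = 15


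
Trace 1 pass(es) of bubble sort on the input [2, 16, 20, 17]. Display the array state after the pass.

After pass 1: [2, 16, 17, 20] (1 swaps)
Total swaps: 1


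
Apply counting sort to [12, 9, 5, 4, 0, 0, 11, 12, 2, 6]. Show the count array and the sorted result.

Count array: [2, 0, 1, 0, 1, 1, 1, 0, 0, 1, 0, 1, 2]
(count[i] = number of elements equal to i)
Cumulative count: [2, 2, 3, 3, 4, 5, 6, 6, 6, 7, 7, 8, 10]
Sorted: [0, 0, 2, 4, 5, 6, 9, 11, 12, 12]


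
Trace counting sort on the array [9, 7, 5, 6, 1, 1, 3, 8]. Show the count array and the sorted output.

Count array: [0, 2, 0, 1, 0, 1, 1, 1, 1, 1]
(count[i] = number of elements equal to i)
Cumulative count: [0, 2, 2, 3, 3, 4, 5, 6, 7, 8]
Sorted: [1, 1, 3, 5, 6, 7, 8, 9]


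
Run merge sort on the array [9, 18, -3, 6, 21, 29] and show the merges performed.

Divide and conquer:
  Merge [18] + [-3] -> [-3, 18]
  Merge [9] + [-3, 18] -> [-3, 9, 18]
  Merge [21] + [29] -> [21, 29]
  Merge [6] + [21, 29] -> [6, 21, 29]
  Merge [-3, 9, 18] + [6, 21, 29] -> [-3, 6, 9, 18, 21, 29]


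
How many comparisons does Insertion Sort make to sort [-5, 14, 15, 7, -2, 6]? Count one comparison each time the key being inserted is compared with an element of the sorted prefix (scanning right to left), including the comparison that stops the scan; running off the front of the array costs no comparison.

Insert 14: -5 <= 14 (stop) = 1 comparison(s) -> [-5, 14, 15, 7, -2, 6]
Insert 15: 14 <= 15 (stop) = 1 comparison(s) -> [-5, 14, 15, 7, -2, 6]
Insert 7: 15 > 7 (shift), 14 > 7 (shift), -5 <= 7 (stop) = 3 comparison(s) -> [-5, 7, 14, 15, -2, 6]
Insert -2: 15 > -2 (shift), 14 > -2 (shift), 7 > -2 (shift), -5 <= -2 (stop) = 4 comparison(s) -> [-5, -2, 7, 14, 15, 6]
Insert 6: 15 > 6 (shift), 14 > 6 (shift), 7 > 6 (shift), -2 <= 6 (stop) = 4 comparison(s) -> [-5, -2, 6, 7, 14, 15]
Total comparisons: 1 + 1 + 3 + 4 + 4 = 13


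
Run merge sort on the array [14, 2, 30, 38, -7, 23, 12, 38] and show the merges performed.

Divide and conquer:
  Merge [14] + [2] -> [2, 14]
  Merge [30] + [38] -> [30, 38]
  Merge [2, 14] + [30, 38] -> [2, 14, 30, 38]
  Merge [-7] + [23] -> [-7, 23]
  Merge [12] + [38] -> [12, 38]
  Merge [-7, 23] + [12, 38] -> [-7, 12, 23, 38]
  Merge [2, 14, 30, 38] + [-7, 12, 23, 38] -> [-7, 2, 12, 14, 23, 30, 38, 38]


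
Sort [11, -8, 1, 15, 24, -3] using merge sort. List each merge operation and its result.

Divide and conquer:
  Merge [-8] + [1] -> [-8, 1]
  Merge [11] + [-8, 1] -> [-8, 1, 11]
  Merge [24] + [-3] -> [-3, 24]
  Merge [15] + [-3, 24] -> [-3, 15, 24]
  Merge [-8, 1, 11] + [-3, 15, 24] -> [-8, -3, 1, 11, 15, 24]


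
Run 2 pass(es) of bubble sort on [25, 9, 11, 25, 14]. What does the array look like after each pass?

After pass 1: [9, 11, 25, 14, 25] (3 swaps)
After pass 2: [9, 11, 14, 25, 25] (1 swaps)
Total swaps: 4


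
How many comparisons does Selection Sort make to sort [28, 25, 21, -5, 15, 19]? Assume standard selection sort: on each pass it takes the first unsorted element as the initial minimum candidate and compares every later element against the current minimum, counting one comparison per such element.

Pass 1: scan indices 1..5 for the minimum = 5 comparison(s); min is -5, place at index 0 -> [-5, 25, 21, 28, 15, 19]
Pass 2: scan indices 2..5 for the minimum = 4 comparison(s); min is 15, place at index 1 -> [-5, 15, 21, 28, 25, 19]
Pass 3: scan indices 3..5 for the minimum = 3 comparison(s); min is 19, place at index 2 -> [-5, 15, 19, 28, 25, 21]
Pass 4: scan indices 4..5 for the minimum = 2 comparison(s); min is 21, place at index 3 -> [-5, 15, 19, 21, 25, 28]
Pass 5: scan indices 5..5 for the minimum = 1 comparison(s); min is 25, place at index 4 -> [-5, 15, 19, 21, 25, 28]
Selection sort always scans the whole unsorted suffix, so the count is (n-1) + (n-2) + ... + 1 = n(n-1)/2 = 6*5/2 = 15 regardless of the input order.
Total comparisons: 5 + 4 + 3 + 2 + 1 = 15


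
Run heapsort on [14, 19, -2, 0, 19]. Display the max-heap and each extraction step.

Build heap: [19, 19, -2, 0, 14]
Extract 19: [19, 14, -2, 0, 19]
Extract 19: [14, 0, -2, 19, 19]
Extract 14: [0, -2, 14, 19, 19]
Extract 0: [-2, 0, 14, 19, 19]


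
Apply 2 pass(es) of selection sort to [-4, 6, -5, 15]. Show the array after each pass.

Pass 1: Select minimum -5 at index 2, swap -> [-5, 6, -4, 15]
Pass 2: Select minimum -4 at index 2, swap -> [-5, -4, 6, 15]


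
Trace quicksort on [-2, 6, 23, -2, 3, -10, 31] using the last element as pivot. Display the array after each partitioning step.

Partition 1: pivot=31 at index 6 -> [-2, 6, 23, -2, 3, -10, 31]
Partition 2: pivot=-10 at index 0 -> [-10, 6, 23, -2, 3, -2, 31]
Partition 3: pivot=-2 at index 2 -> [-10, -2, -2, 6, 3, 23, 31]
Partition 4: pivot=23 at index 5 -> [-10, -2, -2, 6, 3, 23, 31]
Partition 5: pivot=3 at index 3 -> [-10, -2, -2, 3, 6, 23, 31]


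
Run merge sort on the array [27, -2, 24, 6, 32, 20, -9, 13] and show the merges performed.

Divide and conquer:
  Merge [27] + [-2] -> [-2, 27]
  Merge [24] + [6] -> [6, 24]
  Merge [-2, 27] + [6, 24] -> [-2, 6, 24, 27]
  Merge [32] + [20] -> [20, 32]
  Merge [-9] + [13] -> [-9, 13]
  Merge [20, 32] + [-9, 13] -> [-9, 13, 20, 32]
  Merge [-2, 6, 24, 27] + [-9, 13, 20, 32] -> [-9, -2, 6, 13, 20, 24, 27, 32]


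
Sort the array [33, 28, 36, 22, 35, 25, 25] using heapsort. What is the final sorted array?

Build heap: [36, 35, 33, 22, 28, 25, 25]
Extract 36: [35, 28, 33, 22, 25, 25, 36]
Extract 35: [33, 28, 25, 22, 25, 35, 36]
Extract 33: [28, 25, 25, 22, 33, 35, 36]
Extract 28: [25, 22, 25, 28, 33, 35, 36]
Extract 25: [25, 22, 25, 28, 33, 35, 36]
Extract 25: [22, 25, 25, 28, 33, 35, 36]


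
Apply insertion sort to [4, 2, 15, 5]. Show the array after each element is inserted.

First element 4 is already 'sorted'
Insert 2: shifted 1 elements -> [2, 4, 15, 5]
Insert 15: shifted 0 elements -> [2, 4, 15, 5]
Insert 5: shifted 1 elements -> [2, 4, 5, 15]


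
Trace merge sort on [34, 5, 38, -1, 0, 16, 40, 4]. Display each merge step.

Divide and conquer:
  Merge [34] + [5] -> [5, 34]
  Merge [38] + [-1] -> [-1, 38]
  Merge [5, 34] + [-1, 38] -> [-1, 5, 34, 38]
  Merge [0] + [16] -> [0, 16]
  Merge [40] + [4] -> [4, 40]
  Merge [0, 16] + [4, 40] -> [0, 4, 16, 40]
  Merge [-1, 5, 34, 38] + [0, 4, 16, 40] -> [-1, 0, 4, 5, 16, 34, 38, 40]


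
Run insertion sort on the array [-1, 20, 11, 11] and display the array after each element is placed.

First element -1 is already 'sorted'
Insert 20: shifted 0 elements -> [-1, 20, 11, 11]
Insert 11: shifted 1 elements -> [-1, 11, 20, 11]
Insert 11: shifted 1 elements -> [-1, 11, 11, 20]


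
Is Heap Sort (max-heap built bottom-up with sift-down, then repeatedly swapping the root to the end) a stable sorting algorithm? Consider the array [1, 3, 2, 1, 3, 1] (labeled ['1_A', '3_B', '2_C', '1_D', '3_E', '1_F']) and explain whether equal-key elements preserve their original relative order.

Trace Heap Sort on the labeled array (the key is the number; the letter only tracks identity):
  Build max-heap: [3_B, 3_E, 2_C, 1_D, 1_A, 1_F]
  Swap root 3_B to index 5, re-heapify first 5 -> [3_E, 1_F, 2_C, 1_D, 1_A, 3_B]
  Swap root 3_E to index 4, re-heapify first 4 -> [2_C, 1_F, 1_A, 1_D, 3_E, 3_B]
  Swap root 2_C to index 3, re-heapify first 3 -> [1_D, 1_F, 1_A, 2_C, 3_E, 3_B]
  Swap root 1_D to index 2, re-heapify first 2 -> [1_A, 1_F, 1_D, 2_C, 3_E, 3_B]
  Swap root 1_A to index 1, re-heapify first 1 -> [1_F, 1_A, 1_D, 2_C, 3_E, 3_B]
Final order: [1_F, 1_A, 1_D, 2_C, 3_E, 3_B]
Equal keys:
  value 1: originally 1_A, 1_D, 1_F; after sorting 1_F, 1_A, 1_D -> order changed
  value 3: originally 3_B, 3_E; after sorting 3_E, 3_B -> order changed
Equal keys were reordered, so Heap Sort is not stable: heap construction and root-to-end swaps move elements without regard to the original order of equal keys. (One such input is enough; an unstable sort may happen to preserve order on other inputs, but it gives no guarantee.)
Answer: Not stable


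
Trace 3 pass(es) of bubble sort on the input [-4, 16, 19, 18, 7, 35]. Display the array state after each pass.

After pass 1: [-4, 16, 18, 7, 19, 35] (2 swaps)
After pass 2: [-4, 16, 7, 18, 19, 35] (1 swaps)
After pass 3: [-4, 7, 16, 18, 19, 35] (1 swaps)
Total swaps: 4


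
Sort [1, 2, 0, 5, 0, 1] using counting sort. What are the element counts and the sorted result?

Count array: [2, 2, 1, 0, 0, 1]
(count[i] = number of elements equal to i)
Cumulative count: [2, 4, 5, 5, 5, 6]
Sorted: [0, 0, 1, 1, 2, 5]


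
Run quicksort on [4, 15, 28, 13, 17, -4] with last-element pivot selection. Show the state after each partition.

Partition 1: pivot=-4 at index 0 -> [-4, 15, 28, 13, 17, 4]
Partition 2: pivot=4 at index 1 -> [-4, 4, 28, 13, 17, 15]
Partition 3: pivot=15 at index 3 -> [-4, 4, 13, 15, 17, 28]
Partition 4: pivot=28 at index 5 -> [-4, 4, 13, 15, 17, 28]


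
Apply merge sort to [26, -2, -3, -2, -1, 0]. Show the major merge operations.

Divide and conquer:
  Merge [-2] + [-3] -> [-3, -2]
  Merge [26] + [-3, -2] -> [-3, -2, 26]
  Merge [-1] + [0] -> [-1, 0]
  Merge [-2] + [-1, 0] -> [-2, -1, 0]
  Merge [-3, -2, 26] + [-2, -1, 0] -> [-3, -2, -2, -1, 0, 26]


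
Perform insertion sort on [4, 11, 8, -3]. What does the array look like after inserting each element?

First element 4 is already 'sorted'
Insert 11: shifted 0 elements -> [4, 11, 8, -3]
Insert 8: shifted 1 elements -> [4, 8, 11, -3]
Insert -3: shifted 3 elements -> [-3, 4, 8, 11]


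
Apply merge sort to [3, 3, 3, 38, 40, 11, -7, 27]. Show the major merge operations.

Divide and conquer:
  Merge [3] + [3] -> [3, 3]
  Merge [3] + [38] -> [3, 38]
  Merge [3, 3] + [3, 38] -> [3, 3, 3, 38]
  Merge [40] + [11] -> [11, 40]
  Merge [-7] + [27] -> [-7, 27]
  Merge [11, 40] + [-7, 27] -> [-7, 11, 27, 40]
  Merge [3, 3, 3, 38] + [-7, 11, 27, 40] -> [-7, 3, 3, 3, 11, 27, 38, 40]


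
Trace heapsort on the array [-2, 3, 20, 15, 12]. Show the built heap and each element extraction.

Build heap: [20, 15, -2, 3, 12]
Extract 20: [15, 12, -2, 3, 20]
Extract 15: [12, 3, -2, 15, 20]
Extract 12: [3, -2, 12, 15, 20]
Extract 3: [-2, 3, 12, 15, 20]


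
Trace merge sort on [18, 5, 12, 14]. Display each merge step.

Divide and conquer:
  Merge [18] + [5] -> [5, 18]
  Merge [12] + [14] -> [12, 14]
  Merge [5, 18] + [12, 14] -> [5, 12, 14, 18]


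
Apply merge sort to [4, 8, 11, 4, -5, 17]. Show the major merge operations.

Divide and conquer:
  Merge [8] + [11] -> [8, 11]
  Merge [4] + [8, 11] -> [4, 8, 11]
  Merge [-5] + [17] -> [-5, 17]
  Merge [4] + [-5, 17] -> [-5, 4, 17]
  Merge [4, 8, 11] + [-5, 4, 17] -> [-5, 4, 4, 8, 11, 17]


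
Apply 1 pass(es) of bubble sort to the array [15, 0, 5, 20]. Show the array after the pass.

After pass 1: [0, 5, 15, 20] (2 swaps)
Total swaps: 2


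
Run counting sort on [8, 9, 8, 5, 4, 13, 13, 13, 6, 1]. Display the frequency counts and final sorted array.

Count array: [0, 1, 0, 0, 1, 1, 1, 0, 2, 1, 0, 0, 0, 3]
(count[i] = number of elements equal to i)
Cumulative count: [0, 1, 1, 1, 2, 3, 4, 4, 6, 7, 7, 7, 7, 10]
Sorted: [1, 4, 5, 6, 8, 8, 9, 13, 13, 13]


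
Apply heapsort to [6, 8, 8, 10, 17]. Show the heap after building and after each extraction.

Build heap: [17, 10, 8, 6, 8]
Extract 17: [10, 8, 8, 6, 17]
Extract 10: [8, 6, 8, 10, 17]
Extract 8: [8, 6, 8, 10, 17]
Extract 8: [6, 8, 8, 10, 17]


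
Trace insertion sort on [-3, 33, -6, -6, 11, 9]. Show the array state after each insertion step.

First element -3 is already 'sorted'
Insert 33: shifted 0 elements -> [-3, 33, -6, -6, 11, 9]
Insert -6: shifted 2 elements -> [-6, -3, 33, -6, 11, 9]
Insert -6: shifted 2 elements -> [-6, -6, -3, 33, 11, 9]
Insert 11: shifted 1 elements -> [-6, -6, -3, 11, 33, 9]
Insert 9: shifted 2 elements -> [-6, -6, -3, 9, 11, 33]


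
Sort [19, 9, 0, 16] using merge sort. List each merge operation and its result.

Divide and conquer:
  Merge [19] + [9] -> [9, 19]
  Merge [0] + [16] -> [0, 16]
  Merge [9, 19] + [0, 16] -> [0, 9, 16, 19]


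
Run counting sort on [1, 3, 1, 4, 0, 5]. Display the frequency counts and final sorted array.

Count array: [1, 2, 0, 1, 1, 1]
(count[i] = number of elements equal to i)
Cumulative count: [1, 3, 3, 4, 5, 6]
Sorted: [0, 1, 1, 3, 4, 5]


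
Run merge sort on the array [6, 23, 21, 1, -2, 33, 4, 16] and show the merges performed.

Divide and conquer:
  Merge [6] + [23] -> [6, 23]
  Merge [21] + [1] -> [1, 21]
  Merge [6, 23] + [1, 21] -> [1, 6, 21, 23]
  Merge [-2] + [33] -> [-2, 33]
  Merge [4] + [16] -> [4, 16]
  Merge [-2, 33] + [4, 16] -> [-2, 4, 16, 33]
  Merge [1, 6, 21, 23] + [-2, 4, 16, 33] -> [-2, 1, 4, 6, 16, 21, 23, 33]


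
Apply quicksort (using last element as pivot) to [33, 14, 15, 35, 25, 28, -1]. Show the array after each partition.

Partition 1: pivot=-1 at index 0 -> [-1, 14, 15, 35, 25, 28, 33]
Partition 2: pivot=33 at index 5 -> [-1, 14, 15, 25, 28, 33, 35]
Partition 3: pivot=28 at index 4 -> [-1, 14, 15, 25, 28, 33, 35]
Partition 4: pivot=25 at index 3 -> [-1, 14, 15, 25, 28, 33, 35]
Partition 5: pivot=15 at index 2 -> [-1, 14, 15, 25, 28, 33, 35]


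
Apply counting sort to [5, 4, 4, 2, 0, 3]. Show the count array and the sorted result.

Count array: [1, 0, 1, 1, 2, 1]
(count[i] = number of elements equal to i)
Cumulative count: [1, 1, 2, 3, 5, 6]
Sorted: [0, 2, 3, 4, 4, 5]


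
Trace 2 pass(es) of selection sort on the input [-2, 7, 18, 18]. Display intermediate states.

Pass 1: Select minimum -2 at index 0, swap -> [-2, 7, 18, 18]
Pass 2: Select minimum 7 at index 1, swap -> [-2, 7, 18, 18]


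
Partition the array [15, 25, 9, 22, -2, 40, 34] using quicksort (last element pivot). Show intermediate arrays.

Partition 1: pivot=34 at index 5 -> [15, 25, 9, 22, -2, 34, 40]
Partition 2: pivot=-2 at index 0 -> [-2, 25, 9, 22, 15, 34, 40]
Partition 3: pivot=15 at index 2 -> [-2, 9, 15, 22, 25, 34, 40]
Partition 4: pivot=25 at index 4 -> [-2, 9, 15, 22, 25, 34, 40]


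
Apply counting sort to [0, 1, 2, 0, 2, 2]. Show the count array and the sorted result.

Count array: [2, 1, 3]
(count[i] = number of elements equal to i)
Cumulative count: [2, 3, 6]
Sorted: [0, 0, 1, 2, 2, 2]


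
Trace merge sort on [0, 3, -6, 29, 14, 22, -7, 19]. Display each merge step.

Divide and conquer:
  Merge [0] + [3] -> [0, 3]
  Merge [-6] + [29] -> [-6, 29]
  Merge [0, 3] + [-6, 29] -> [-6, 0, 3, 29]
  Merge [14] + [22] -> [14, 22]
  Merge [-7] + [19] -> [-7, 19]
  Merge [14, 22] + [-7, 19] -> [-7, 14, 19, 22]
  Merge [-6, 0, 3, 29] + [-7, 14, 19, 22] -> [-7, -6, 0, 3, 14, 19, 22, 29]


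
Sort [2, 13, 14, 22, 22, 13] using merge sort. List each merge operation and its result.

Divide and conquer:
  Merge [13] + [14] -> [13, 14]
  Merge [2] + [13, 14] -> [2, 13, 14]
  Merge [22] + [13] -> [13, 22]
  Merge [22] + [13, 22] -> [13, 22, 22]
  Merge [2, 13, 14] + [13, 22, 22] -> [2, 13, 13, 14, 22, 22]


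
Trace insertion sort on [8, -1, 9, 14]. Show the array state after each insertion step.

First element 8 is already 'sorted'
Insert -1: shifted 1 elements -> [-1, 8, 9, 14]
Insert 9: shifted 0 elements -> [-1, 8, 9, 14]
Insert 14: shifted 0 elements -> [-1, 8, 9, 14]
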